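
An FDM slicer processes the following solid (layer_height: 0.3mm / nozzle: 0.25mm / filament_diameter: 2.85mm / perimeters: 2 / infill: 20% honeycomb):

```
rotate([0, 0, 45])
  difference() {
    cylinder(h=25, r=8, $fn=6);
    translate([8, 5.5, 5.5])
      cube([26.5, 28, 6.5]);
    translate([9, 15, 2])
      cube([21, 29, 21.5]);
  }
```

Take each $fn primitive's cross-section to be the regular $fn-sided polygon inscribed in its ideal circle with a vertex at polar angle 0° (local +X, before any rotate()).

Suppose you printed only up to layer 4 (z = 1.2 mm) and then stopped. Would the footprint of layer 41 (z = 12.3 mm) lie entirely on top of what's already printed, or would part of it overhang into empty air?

Compare the two slices. At z = 1.2: the r=8 cylinder contributes a regular 6-gon of circumradius 8 (area = (6/2)·8.000²·sin(360°/6) = 166.28 mm²); the cube at (8, 5.5) is not intersected at this z (z outside [5.5, 12]); the cube at (9, 15) is absent (z outside [2, 23.5]); Subtracting the remaining from the first: none of the subtracted shapes is present at this height, so the r=8 cylinder is unchanged — area = 166.28 mm²; (whole slice rotated 45° about Z — lengths, areas and connectivity unchanged). At z = 12.3: the r=8 cylinder gives a regular 6-gon of circumradius 8 (constant along its height) (area = (6/2)·8.000²·sin(360°/6) = 166.28 mm²); the cube at (8, 5.5) does not reach this height (z outside [5.5, 12]); the cube at (9, 15) (footprint 21×29) is included at this height (area 609.00 mm²); Taking the first minus the rest: starting from the r=8 cylinder (166.28 mm²), the 21×29 cube at (9, 15) misses the remaining region (no effect) — area = 166.28 mm²; (whole slice rotated 45° about Z — lengths, areas and connectivity unchanged). Checking containment: the cross-section at z = 12.3 is a subset of the cross-section at z = 1.2.

entirely on top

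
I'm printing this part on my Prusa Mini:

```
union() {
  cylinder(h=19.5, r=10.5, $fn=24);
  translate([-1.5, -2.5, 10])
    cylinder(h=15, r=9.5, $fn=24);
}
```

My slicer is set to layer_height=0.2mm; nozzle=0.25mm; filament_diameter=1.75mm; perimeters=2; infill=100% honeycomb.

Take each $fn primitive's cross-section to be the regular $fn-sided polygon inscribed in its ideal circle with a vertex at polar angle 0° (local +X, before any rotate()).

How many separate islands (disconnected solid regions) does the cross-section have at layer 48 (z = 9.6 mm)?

At z = 9.6 mm: the r=10.5 cylinder gives a regular 24-gon of circumradius 10.5 (constant along its height); the cylinder at (-1.5, -2.5) is absent (z outside [10, 25]); Taking the union: only the r=10.5 cylinder is present, so the union is just that shape — 1 connected region. Overall, the cross-section is a single solid region. Island count = 1.

1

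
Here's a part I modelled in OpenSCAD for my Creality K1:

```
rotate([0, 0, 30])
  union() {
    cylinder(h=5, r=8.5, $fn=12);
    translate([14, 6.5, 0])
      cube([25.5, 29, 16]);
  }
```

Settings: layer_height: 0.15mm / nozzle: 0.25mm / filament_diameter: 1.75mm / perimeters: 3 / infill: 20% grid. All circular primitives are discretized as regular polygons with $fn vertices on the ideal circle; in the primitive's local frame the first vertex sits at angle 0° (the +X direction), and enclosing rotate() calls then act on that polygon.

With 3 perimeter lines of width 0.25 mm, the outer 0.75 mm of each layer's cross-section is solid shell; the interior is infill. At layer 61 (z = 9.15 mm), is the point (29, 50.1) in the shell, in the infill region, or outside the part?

outside

At z = 9.15 mm: the cylinder does not reach this height (z outside [0, 5]); the cube at (14, 6.5) (footprint 25.5×29) is included at this height; Taking the union: only the 25.5×29 cube at (14, 6.5) is present, so the union is just that shape — 1 connected region; (rotated 30° about Z; rotation is an isometry so areas/perimeters/island counts are preserved). Overall, the cross-section is a single solid region. Undo the 30° rotation: the query point maps to (50.165, 28.888) in the un-rotated model frame. The nearest boundary edge runs (39.50, 6.50)→(39.50, 35.50); distance from the point to it = 10.66 mm. The point is not inside any of the regions above, so it lies outside the cross-section (10.66 mm from the nearest boundary).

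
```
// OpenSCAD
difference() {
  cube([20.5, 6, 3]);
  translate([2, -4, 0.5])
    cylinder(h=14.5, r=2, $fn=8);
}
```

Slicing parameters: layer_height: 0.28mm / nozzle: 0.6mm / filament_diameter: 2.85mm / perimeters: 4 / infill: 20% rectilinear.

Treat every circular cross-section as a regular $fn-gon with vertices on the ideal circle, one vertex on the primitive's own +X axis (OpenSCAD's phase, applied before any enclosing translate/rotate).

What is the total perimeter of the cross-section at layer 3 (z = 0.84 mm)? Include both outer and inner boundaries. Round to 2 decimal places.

53.00 mm

At z = 0.84 mm: the cube (footprint 20.5×6) is included at this height (perimeter 53.00 mm); the cylinder at (2, -4): section is a regular 8-gon, circumradius r=2 (perimeter = 2·8·2.000·sin(180°/8) = 12.25 mm); After the difference (first − rest): starting from the 20.5×6 cube, the r=2 cylinder at (2, -4) misses the remaining region (no effect) — boundary = 53.00 mm. Overall, the cross-section is a single solid region. Total boundary length (outer) = 53.00 mm.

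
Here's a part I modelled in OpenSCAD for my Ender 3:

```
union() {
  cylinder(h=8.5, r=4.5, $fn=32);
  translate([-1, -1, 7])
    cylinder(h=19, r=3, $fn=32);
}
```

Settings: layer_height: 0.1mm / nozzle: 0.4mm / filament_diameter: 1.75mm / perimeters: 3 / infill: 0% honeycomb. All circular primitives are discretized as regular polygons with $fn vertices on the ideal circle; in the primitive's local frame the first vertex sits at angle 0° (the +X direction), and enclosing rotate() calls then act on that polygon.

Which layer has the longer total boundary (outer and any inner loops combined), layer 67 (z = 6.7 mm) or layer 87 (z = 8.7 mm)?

Layer 67 (z = 6.7): the r=4.5 cylinder gives a regular 32-gon of circumradius 4.5 (constant along its height) (perimeter = 2·32·4.500·sin(180°/32) = 28.23 mm); the cylinder at (-1, -1) is not intersected at this z (z outside [7, 26]); Combining (union): only the r=4.5 cylinder is present, so the union is just that shape — boundary = 28.23 mm. So its perimeter = 28.23 mm. Layer 87 (z = 8.7): the cylinder is absent (z outside [0, 8.5]); the r=3 cylinder at (-1, -1) gives a regular 32-gon of circumradius 3 (constant along its height) (perimeter = 2·32·3.000·sin(180°/32) = 18.82 mm); Merging all regions: only the r=3 cylinder at (-1, -1) is present, so the union is just that shape — boundary = 18.82 mm. So its perimeter = 18.82 mm. Layer 67 is larger (28.23 vs 18.82 mm).

layer 67 (z = 6.7 mm)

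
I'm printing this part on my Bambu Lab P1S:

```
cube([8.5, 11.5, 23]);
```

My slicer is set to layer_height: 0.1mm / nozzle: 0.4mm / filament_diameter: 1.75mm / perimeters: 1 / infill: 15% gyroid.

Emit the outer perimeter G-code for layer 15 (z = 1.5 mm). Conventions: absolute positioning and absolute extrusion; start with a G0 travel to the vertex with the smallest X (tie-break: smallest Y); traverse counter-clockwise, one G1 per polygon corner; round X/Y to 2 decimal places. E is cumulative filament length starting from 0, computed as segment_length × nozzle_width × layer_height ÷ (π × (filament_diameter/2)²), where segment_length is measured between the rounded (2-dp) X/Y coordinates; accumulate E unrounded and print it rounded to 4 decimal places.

At z = 1.5 mm: the cube is present — its section is the full 8.5×11.5 rectangle. The outline is a single polygon with 4 vertices. Extrusion per mm of travel: 0.4 × 0.1 / (π × 0.875²) = 0.016630. Accumulating E over each segment gives final E = 0.6652.

G0 X0.00 Y0.00 Z1.50
G1 X8.50 Y0.00 E0.1414
G1 X8.50 Y11.50 E0.3326
G1 X0.00 Y11.50 E0.4740
G1 X0.00 Y0.00 E0.6652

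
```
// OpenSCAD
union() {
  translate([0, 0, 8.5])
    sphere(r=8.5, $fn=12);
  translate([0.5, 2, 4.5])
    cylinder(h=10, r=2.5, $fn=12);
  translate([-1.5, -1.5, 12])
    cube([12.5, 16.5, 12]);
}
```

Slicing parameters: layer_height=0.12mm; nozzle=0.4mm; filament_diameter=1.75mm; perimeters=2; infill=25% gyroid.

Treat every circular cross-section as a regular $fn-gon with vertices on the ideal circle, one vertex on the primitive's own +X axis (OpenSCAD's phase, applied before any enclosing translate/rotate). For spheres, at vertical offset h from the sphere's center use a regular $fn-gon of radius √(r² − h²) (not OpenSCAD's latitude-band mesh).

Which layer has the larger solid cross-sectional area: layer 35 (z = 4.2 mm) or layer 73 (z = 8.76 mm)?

Layer 35 (z = 4.2): the r=8.5 sphere slices to a regular 12-gon of circumradius 7.332 (√(r²−h²) with h=4.3 from center) (area = (12/2)·7.332²·sin(360°/12) = 161.28 mm²); the cylinder at (0.5, 2) is not intersected at this z (z outside [4.5, 14.5]); the cube at (-1.5, -1.5) does not reach this height (z outside [12, 24]); Taking the union: only the r=8.5 sphere is present, so the union is just that shape — area = 161.28 mm². So its area = 161.28 mm². Layer 73 (z = 8.76): the r=8.5 sphere contributes a regular 12-gon of circumradius √(8.5²−0.26²) = 8.496 (area = (12/2)·8.496²·sin(360°/12) = 216.55 mm²); the r=2.5 cylinder at (0.5, 2) contributes a regular 12-gon of circumradius 2.5 (area = (12/2)·2.500²·sin(360°/12) = 18.75 mm²); the cube at (-1.5, -1.5) is not intersected at this z (z outside [12, 24]); Taking the union: the r=2.5 cylinder at (0.5, 2) lies entirely inside the r=8.5 sphere, so the union is just the r=8.5 sphere — area = 216.55 mm². So its area = 216.55 mm². Layer 73 is larger (216.55 vs 161.28 mm²).

layer 73 (z = 8.76 mm)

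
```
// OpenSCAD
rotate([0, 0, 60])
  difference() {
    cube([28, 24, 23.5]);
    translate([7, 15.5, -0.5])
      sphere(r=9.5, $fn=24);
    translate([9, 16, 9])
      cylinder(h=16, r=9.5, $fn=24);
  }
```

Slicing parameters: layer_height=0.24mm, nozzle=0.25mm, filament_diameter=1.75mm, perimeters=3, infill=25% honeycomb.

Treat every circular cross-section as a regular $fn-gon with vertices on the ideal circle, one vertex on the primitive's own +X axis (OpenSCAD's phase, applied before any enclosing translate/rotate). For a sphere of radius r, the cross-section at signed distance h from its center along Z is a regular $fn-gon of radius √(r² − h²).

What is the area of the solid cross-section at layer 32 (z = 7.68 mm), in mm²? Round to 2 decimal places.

At z = 7.68 mm: the cube (footprint 28×24) is included at this height (area 672.00 mm²); the r=9.5 sphere at (7, 15.5) slices to a regular 24-gon of circumradius 4.831 (√(r²−h²) with h=8.18 from center) (area = (24/2)·4.831²·sin(360°/24) = 72.48 mm²); the cylinder at (9, 16) is not intersected at this z (z outside [9, 25]); Taking the first minus the rest: starting from the 28×24 cube (672.00 mm²), the r=9.5 sphere at (7, 15.5) lies wholly inside it (removes its full 72.48 mm² and its 30.27 mm outline becomes a hole wall) — area = 599.52 mm²; (rotated 60° about Z; rotation is an isometry so areas/perimeters/island counts are preserved). Overall, the cross-section is one region with 1 hole. Net area = 599.52 mm².

599.52 mm²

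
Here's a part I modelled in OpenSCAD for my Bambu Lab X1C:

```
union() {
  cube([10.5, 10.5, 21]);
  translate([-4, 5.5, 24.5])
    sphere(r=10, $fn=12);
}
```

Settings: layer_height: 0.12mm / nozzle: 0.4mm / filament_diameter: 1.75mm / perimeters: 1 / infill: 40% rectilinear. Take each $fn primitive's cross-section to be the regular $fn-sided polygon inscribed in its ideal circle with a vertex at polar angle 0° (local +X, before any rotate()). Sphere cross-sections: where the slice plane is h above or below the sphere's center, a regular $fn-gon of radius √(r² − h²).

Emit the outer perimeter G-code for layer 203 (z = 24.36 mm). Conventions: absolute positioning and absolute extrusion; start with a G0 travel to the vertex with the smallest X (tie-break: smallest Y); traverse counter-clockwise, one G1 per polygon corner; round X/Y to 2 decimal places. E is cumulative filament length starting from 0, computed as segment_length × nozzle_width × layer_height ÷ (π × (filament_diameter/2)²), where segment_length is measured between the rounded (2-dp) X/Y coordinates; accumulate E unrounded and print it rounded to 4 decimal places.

At z = 24.36 mm: the cube is absent (z outside [0, 21]); the r=10 sphere at (-4, 5.5) contributes a regular 12-gon of circumradius √(10²−0.14²) = 9.999; Taking the union: only the r=10 sphere at (-4, 5.5) is present, so the union is just that shape — 1 connected region. The outline is a single polygon with 12 vertices. Extrusion per mm of travel: 0.4 × 0.12 / (π × 0.875²) = 0.019956. Accumulating E over each segment gives final E = 1.2396.

G0 X-14.00 Y5.50 Z24.36
G1 X-12.66 Y0.50 E0.1033
G1 X-9.00 Y-3.16 E0.2066
G1 X-4.00 Y-4.50 E0.3099
G1 X1.00 Y-3.16 E0.4132
G1 X4.66 Y0.50 E0.5165
G1 X6.00 Y5.50 E0.6198
G1 X4.66 Y10.50 E0.7231
G1 X1.00 Y14.16 E0.8264
G1 X-4.00 Y15.50 E0.9297
G1 X-9.00 Y14.16 E1.0330
G1 X-12.66 Y10.50 E1.1363
G1 X-14.00 Y5.50 E1.2396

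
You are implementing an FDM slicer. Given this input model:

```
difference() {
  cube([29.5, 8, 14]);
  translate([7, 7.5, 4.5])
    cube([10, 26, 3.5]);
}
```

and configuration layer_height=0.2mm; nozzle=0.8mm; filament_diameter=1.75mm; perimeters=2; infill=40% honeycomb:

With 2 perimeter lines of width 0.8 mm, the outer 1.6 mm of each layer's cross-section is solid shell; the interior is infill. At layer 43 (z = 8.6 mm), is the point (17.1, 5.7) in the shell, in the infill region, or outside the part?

At z = 8.6 mm: the cube is present — its section is the full 29.5×8 rectangle; the cube at (7, 7.5) is absent (z outside [4.5, 8]); Subtracting the remaining from the first: none of the subtracted shapes is present at this height, so the 29.5×8 cube is unchanged — 1 connected region. Overall, the cross-section is a single solid region. The nearest boundary edge runs (29.50, 8.00)→(0.00, 8.00); distance from the point to it = 2.30 mm. The point is inside the cross-section and 2.30 mm from the nearest boundary — more than the 1.6 mm shell width (2 × 0.8), so it's in the infill interior.

infill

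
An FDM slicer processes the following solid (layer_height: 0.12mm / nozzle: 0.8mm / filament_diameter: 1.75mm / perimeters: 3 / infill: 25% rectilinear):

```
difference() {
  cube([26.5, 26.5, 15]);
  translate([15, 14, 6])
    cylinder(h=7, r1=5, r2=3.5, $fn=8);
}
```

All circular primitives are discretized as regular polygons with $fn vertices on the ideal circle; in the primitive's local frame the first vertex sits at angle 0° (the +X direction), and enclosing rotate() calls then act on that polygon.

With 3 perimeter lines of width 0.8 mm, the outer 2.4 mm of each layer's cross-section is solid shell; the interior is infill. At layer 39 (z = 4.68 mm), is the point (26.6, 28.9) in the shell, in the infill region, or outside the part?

At z = 4.68 mm: the cube (footprint 26.5×26.5) is included at this height; the cone at (15, 14) is absent (z outside [6, 13]); After the difference (first − rest): none of the subtracted shapes is present at this height, so the 26.5×26.5 cube is unchanged — 1 connected region. Overall, the cross-section is a single solid region. The nearest boundary edge runs (26.50, 0.00)→(26.50, 26.50); distance from the point to it = 2.40 mm. The point is not inside any of the regions above, so it lies outside the cross-section (2.40 mm from the nearest boundary).

outside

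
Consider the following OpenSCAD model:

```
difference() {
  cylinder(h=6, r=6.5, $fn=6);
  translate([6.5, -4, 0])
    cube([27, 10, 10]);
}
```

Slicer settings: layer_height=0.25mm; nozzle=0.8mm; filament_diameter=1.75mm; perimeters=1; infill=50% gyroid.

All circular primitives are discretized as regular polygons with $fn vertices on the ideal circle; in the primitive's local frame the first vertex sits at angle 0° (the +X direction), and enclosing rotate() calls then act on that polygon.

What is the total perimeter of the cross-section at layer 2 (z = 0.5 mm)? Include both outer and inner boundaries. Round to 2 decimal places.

39.00 mm

At z = 0.5 mm: the cylinder: section is a regular 6-gon, circumradius r=6.5 (perimeter = 2·6·6.500·sin(180°/6) = 39.00 mm); the cube at (6.5, -4) (footprint 27×10) is included at this height (perimeter 74.00 mm); Subtracting the remaining from the first: starting from the r=6.5 cylinder, the 27×10 cube at (6.5, -4) misses the remaining region (no effect) — boundary = 39.00 mm. Overall, the cross-section is a single solid region. Total boundary length (outer) = 39.00 mm.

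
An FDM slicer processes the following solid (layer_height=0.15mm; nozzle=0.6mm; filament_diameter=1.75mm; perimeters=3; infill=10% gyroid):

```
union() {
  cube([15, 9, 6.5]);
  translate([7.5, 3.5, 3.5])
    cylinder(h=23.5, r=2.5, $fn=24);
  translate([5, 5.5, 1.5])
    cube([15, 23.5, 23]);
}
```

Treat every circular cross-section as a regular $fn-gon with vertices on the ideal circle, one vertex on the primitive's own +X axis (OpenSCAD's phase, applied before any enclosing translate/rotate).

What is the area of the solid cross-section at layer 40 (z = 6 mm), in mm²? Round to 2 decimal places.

At z = 6 mm: the cube (footprint 15×9) is included at this height (area 135.00 mm²); the r=2.5 cylinder at (7.5, 3.5) gives a regular 24-gon of circumradius 2.5 (constant along its height) (area = (24/2)·2.500²·sin(360°/24) = 19.41 mm²); the 15×23.5 cube at (5, 5.5) contributes its full rectangle (area 352.50 mm²); Merging all regions: the regions partially overlap — summed areas 506.91 mm² minus the doubly-counted overlap 54.41 mm² gives 452.50 mm² — area = 452.50 mm². Overall, the cross-section is a single solid region. Net area = 452.50 mm².

452.50 mm²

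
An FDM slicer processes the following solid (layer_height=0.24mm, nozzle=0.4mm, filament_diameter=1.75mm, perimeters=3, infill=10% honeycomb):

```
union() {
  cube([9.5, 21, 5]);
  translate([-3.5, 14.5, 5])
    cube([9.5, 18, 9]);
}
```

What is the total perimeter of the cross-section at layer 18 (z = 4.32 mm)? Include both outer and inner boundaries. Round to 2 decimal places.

At z = 4.32 mm: the cube (footprint 9.5×21) is included at this height (perimeter 61.00 mm); the cube at (-3.5, 14.5) is absent (z outside [5, 14]); Taking the union: only the 9.5×21 cube is present, so the union is just that shape — boundary = 61.00 mm. Overall, the cross-section is a single solid region. Total boundary length (outer) = 61.00 mm.

61.00 mm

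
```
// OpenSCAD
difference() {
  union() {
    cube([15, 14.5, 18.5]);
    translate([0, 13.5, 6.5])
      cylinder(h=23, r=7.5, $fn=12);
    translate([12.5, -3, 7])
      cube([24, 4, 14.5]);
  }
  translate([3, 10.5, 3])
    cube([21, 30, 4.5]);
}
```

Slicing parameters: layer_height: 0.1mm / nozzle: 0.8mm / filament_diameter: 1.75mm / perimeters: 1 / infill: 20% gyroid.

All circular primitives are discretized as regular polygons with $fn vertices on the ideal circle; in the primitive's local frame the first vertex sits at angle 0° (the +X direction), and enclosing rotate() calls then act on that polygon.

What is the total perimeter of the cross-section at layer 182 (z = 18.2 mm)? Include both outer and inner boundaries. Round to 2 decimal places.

At z = 18.2 mm: the cube is present — its section is the full 15×14.5 rectangle (perimeter 59.00 mm); the cylinder at (0, 13.5): section is a regular 12-gon, circumradius r=7.5 (perimeter = 2·12·7.500·sin(180°/12) = 46.59 mm); the 24×4 cube at (12.5, -3) contributes its full rectangle (perimeter 56.00 mm); Combining (union): the regions partially overlap (shared area 52.05 mm²), so the edge portions inside another operand are dropped and the merged outline is re-measured after clipping — boundary = 126.17 mm; the cube at (3, 10.5) does not reach this height (z outside [3, 7.5]); After the difference (first − rest): none of the subtracted shapes is present at this height, so that combined region is unchanged — boundary = 126.17 mm. Overall, the cross-section is a single solid region. Total boundary length (outer) = 126.17 mm.

126.17 mm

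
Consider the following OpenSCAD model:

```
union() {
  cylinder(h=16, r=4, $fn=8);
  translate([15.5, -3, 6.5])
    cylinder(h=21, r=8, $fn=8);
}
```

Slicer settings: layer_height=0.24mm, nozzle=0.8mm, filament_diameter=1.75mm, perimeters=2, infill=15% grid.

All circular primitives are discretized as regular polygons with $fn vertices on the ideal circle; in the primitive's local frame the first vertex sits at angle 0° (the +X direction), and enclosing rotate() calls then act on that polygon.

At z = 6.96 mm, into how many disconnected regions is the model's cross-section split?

2

At z = 6.96 mm: the cylinder: section is a regular 8-gon, circumradius r=4; the r=8 cylinder at (15.5, -3) gives a regular 8-gon of circumradius 8 (constant along its height); Combining (union): the 2 present regions are separate (no shared area or edge), so areas and boundary lengths simply add and each stays a separate island — 2 connected regions. The result has 2 disconnected regions.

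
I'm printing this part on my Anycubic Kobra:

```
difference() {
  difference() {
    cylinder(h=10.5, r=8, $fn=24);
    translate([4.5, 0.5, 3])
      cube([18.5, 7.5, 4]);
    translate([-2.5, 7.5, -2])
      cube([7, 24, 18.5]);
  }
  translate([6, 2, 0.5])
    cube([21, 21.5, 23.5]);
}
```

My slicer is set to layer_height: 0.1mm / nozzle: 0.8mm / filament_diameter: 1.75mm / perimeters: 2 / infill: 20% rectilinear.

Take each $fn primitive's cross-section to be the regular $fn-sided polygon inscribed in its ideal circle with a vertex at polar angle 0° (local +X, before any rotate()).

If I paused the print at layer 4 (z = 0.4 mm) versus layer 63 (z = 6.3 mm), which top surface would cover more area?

layer 4 (z = 0.4 mm)

Layer 4 (z = 0.4): the r=8 cylinder contributes a regular 24-gon of circumradius 8 (area = (24/2)·8.000²·sin(360°/24) = 198.77 mm²); the cube at (4.5, 0.5) does not reach this height (z outside [3, 7]); the cube at (-2.5, 7.5) is present — its section is the full 7×24 rectangle (area 168.00 mm²); Taking the first minus the rest: starting from the r=8 cylinder (198.77 mm²), the 7×24 cube at (-2.5, 7.5) partially overlaps it — only the 1.63 mm² overlap (of its 168.00 mm²) is removed, clipping the outline — area = 197.15 mm²; the cube at (6, 2) is absent (z outside [0.5, 24]); Subtracting the remaining from the first: none of the subtracted shapes is present at this height, so the result so far is unchanged — area = 197.15 mm². So its area = 197.15 mm². Layer 63 (z = 6.3): the r=8 cylinder gives a regular 24-gon of circumradius 8 (constant along its height) (area = (24/2)·8.000²·sin(360°/24) = 198.77 mm²); the cube at (4.5, 0.5) (footprint 18.5×7.5) is included at this height (area 138.75 mm²); the cube at (-2.5, 7.5) is present — its section is the full 7×24 rectangle (area 168.00 mm²); After the difference (first − rest): starting from the r=8 cylinder (198.77 mm²), the 18.5×7.5 cube at (4.5, 0.5) partially overlaps it — only the 14.17 mm² overlap (of its 138.75 mm²) is removed, clipping the outline; the 7×24 cube at (-2.5, 7.5) partially overlaps it — only the 1.63 mm² overlap (of its 168.00 mm²) is removed, clipping the outline — area = 182.97 mm²; the cube at (6, 2) is present — its section is the full 21×21.5 rectangle (area 451.50 mm²); Taking the first minus the rest: starting from that combined region (182.97 mm²), the 21×21.5 cube at (6, 2) misses the remaining region (no effect) — area = 182.97 mm². So its area = 182.97 mm². Layer 4 is larger (197.15 vs 182.97 mm²).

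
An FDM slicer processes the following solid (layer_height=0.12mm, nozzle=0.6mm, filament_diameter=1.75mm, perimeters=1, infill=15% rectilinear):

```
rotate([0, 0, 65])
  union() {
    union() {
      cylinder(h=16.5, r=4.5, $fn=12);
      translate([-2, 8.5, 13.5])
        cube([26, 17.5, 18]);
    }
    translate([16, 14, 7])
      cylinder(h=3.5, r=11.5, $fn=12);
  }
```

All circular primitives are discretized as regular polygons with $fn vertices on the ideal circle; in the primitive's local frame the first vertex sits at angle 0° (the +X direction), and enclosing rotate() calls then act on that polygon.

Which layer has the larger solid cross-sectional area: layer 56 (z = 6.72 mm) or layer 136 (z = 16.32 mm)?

Layer 56 (z = 6.72): the r=4.5 cylinder contributes a regular 12-gon of circumradius 4.5 (area = (12/2)·4.500²·sin(360°/12) = 60.75 mm²); the cube at (-2, 8.5) does not reach this height (z outside [13.5, 31.5]); Merging all regions: only the r=4.5 cylinder is present, so the union is just that shape — area = 60.75 mm²; the cylinder at (16, 14) is not intersected at this z (z outside [7, 10.5]); Combining (union): only the result so far is present, so the union is just that shape — area = 60.75 mm²; (whole slice rotated 65° about Z — lengths, areas and connectivity unchanged). So its area = 60.75 mm². Layer 136 (z = 16.32): the r=4.5 cylinder gives a regular 12-gon of circumradius 4.5 (constant along its height) (area = (12/2)·4.500²·sin(360°/12) = 60.75 mm²); the cube at (-2, 8.5) (footprint 26×17.5) is included at this height (area 455.00 mm²); Merging all regions: the 2 present regions are separate (no shared area or edge), so areas and boundary lengths simply add and each stays a separate island — area = 515.75 mm²; the cylinder at (16, 14) does not reach this height (z outside [7, 10.5]); Taking the union: only the result so far is present, so the union is just that shape — area = 515.75 mm²; (whole slice rotated 65° about Z — lengths, areas and connectivity unchanged). So its area = 515.75 mm². Layer 136 is larger (515.75 vs 60.75 mm²).

layer 136 (z = 16.32 mm)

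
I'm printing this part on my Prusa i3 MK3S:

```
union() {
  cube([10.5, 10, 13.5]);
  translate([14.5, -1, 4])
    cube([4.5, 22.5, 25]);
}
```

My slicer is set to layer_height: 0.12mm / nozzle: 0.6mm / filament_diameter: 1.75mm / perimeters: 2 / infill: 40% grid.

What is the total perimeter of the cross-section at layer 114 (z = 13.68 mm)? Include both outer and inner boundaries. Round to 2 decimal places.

54.00 mm

At z = 13.68 mm: the cube does not reach this height (z outside [0, 13.5]); the 4.5×22.5 cube at (14.5, -1) contributes its full rectangle (perimeter 54.00 mm); Taking the union: only the 4.5×22.5 cube at (14.5, -1) is present, so the union is just that shape — boundary = 54.00 mm. Overall, the cross-section is a single solid region. Total boundary length (outer) = 54.00 mm.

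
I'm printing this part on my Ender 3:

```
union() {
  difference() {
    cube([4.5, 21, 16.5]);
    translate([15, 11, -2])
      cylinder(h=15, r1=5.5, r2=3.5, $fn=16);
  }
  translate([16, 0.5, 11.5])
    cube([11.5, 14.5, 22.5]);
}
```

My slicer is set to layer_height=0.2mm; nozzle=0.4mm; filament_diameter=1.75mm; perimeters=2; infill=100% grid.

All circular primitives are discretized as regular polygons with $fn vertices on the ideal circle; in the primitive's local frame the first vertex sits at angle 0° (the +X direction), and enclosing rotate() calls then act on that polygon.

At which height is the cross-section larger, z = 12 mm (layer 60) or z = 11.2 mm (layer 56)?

Layer 60 (z = 12): the cube (footprint 4.5×21) is included at this height (area 94.50 mm²); the cone at (15, 11) contributes a regular 16-gon of circumradius 3.633 (interpolated between r1=5.5 and r2=3.5 at t=0.933) (area = (16/2)·3.633²·sin(360°/16) = 40.41 mm²); Taking the first minus the rest: starting from the 4.5×21 cube (94.50 mm²), the cone at (15, 11) misses the remaining region (no effect) — area = 94.50 mm²; the 11.5×14.5 cube at (16, 0.5) contributes its full rectangle (area 166.75 mm²); Combining (union): the 2 present regions are separate (no shared area or edge), so areas and boundary lengths simply add and each stays a separate island — area = 261.25 mm². So its area = 261.25 mm². Layer 56 (z = 11.2): the cube (footprint 4.5×21) is included at this height (area 94.50 mm²); the cone at (15, 11) contributes a regular 16-gon of circumradius 3.740 (interpolated between r1=5.5 and r2=3.5 at t=0.880) (area = (16/2)·3.740²·sin(360°/16) = 42.82 mm²); Subtracting the remaining from the first: starting from the 4.5×21 cube (94.50 mm²), the cone at (15, 11) misses the remaining region (no effect) — area = 94.50 mm²; the cube at (16, 0.5) is absent (z outside [11.5, 34]); Combining (union): only that combined region is present, so the union is just that shape — area = 94.50 mm². So its area = 94.50 mm². Layer 60 is larger (261.25 vs 94.50 mm²).

layer 60 (z = 12 mm)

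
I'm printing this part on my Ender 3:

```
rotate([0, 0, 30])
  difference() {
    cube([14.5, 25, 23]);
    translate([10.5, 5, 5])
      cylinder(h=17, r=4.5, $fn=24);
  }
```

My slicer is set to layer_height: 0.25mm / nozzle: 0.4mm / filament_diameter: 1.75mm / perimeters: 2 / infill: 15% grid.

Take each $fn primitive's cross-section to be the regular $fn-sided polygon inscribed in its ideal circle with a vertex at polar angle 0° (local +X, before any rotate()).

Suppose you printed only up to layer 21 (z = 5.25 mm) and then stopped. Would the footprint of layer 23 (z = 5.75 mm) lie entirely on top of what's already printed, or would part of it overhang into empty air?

Compare the two slices. At z = 5.25: the 14.5×25 cube contributes its full rectangle (area 362.50 mm²); the r=4.5 cylinder at (10.5, 5) gives a regular 24-gon of circumradius 4.5 (constant along its height) (area = (24/2)·4.500²·sin(360°/24) = 62.89 mm²); After the difference (first − rest): starting from the 14.5×25 cube (362.50 mm²), the r=4.5 cylinder at (10.5, 5) partially overlaps it — only the 61.62 mm² overlap (of its 62.89 mm²) is removed, clipping the outline — area = 300.88 mm²; (rotated 30° about Z; rotation is an isometry so areas/perimeters/island counts are preserved). At z = 5.75: the cube is present — its section is the full 14.5×25 rectangle (area 362.50 mm²); the r=4.5 cylinder at (10.5, 5) gives a regular 24-gon of circumradius 4.5 (constant along its height) (area = (24/2)·4.500²·sin(360°/24) = 62.89 mm²); Subtracting the remaining from the first: starting from the 14.5×25 cube (362.50 mm²), the r=4.5 cylinder at (10.5, 5) partially overlaps it — only the 61.62 mm² overlap (of its 62.89 mm²) is removed, clipping the outline — area = 300.88 mm²; (whole slice rotated 30° about Z — lengths, areas and connectivity unchanged). Checking containment: the cross-section at z = 5.75 is a subset of the cross-section at z = 5.25.

entirely on top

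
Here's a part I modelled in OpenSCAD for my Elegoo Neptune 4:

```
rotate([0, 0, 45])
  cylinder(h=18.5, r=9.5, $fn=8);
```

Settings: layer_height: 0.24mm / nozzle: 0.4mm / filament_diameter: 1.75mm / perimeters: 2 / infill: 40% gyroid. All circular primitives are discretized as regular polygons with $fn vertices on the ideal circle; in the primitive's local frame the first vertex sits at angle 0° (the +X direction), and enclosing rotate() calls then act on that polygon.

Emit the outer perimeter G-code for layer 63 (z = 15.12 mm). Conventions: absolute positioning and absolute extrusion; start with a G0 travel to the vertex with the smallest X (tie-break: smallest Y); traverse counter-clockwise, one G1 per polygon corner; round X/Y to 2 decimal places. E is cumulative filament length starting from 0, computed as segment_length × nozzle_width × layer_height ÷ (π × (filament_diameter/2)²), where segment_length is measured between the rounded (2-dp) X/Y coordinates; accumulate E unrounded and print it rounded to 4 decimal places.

G0 X-9.50 Y0.00 Z15.12
G1 X-6.72 Y-6.72 E0.2903
G1 X0.00 Y-9.50 E0.5805
G1 X6.72 Y-6.72 E0.8708
G1 X9.50 Y0.00 E1.1610
G1 X6.72 Y6.72 E1.4513
G1 X0.00 Y9.50 E1.7415
G1 X-6.72 Y6.72 E2.0318
G1 X-9.50 Y0.00 E2.3220

At z = 15.12 mm: the r=9.5 cylinder contributes a regular 8-gon of circumradius 9.5; (whole slice rotated 45° about Z — lengths, areas and connectivity unchanged). The outline is a single polygon with 8 vertices. Extrusion per mm of travel: 0.4 × 0.24 / (π × 0.875²) = 0.039912. Accumulating E over each segment gives final E = 2.3220.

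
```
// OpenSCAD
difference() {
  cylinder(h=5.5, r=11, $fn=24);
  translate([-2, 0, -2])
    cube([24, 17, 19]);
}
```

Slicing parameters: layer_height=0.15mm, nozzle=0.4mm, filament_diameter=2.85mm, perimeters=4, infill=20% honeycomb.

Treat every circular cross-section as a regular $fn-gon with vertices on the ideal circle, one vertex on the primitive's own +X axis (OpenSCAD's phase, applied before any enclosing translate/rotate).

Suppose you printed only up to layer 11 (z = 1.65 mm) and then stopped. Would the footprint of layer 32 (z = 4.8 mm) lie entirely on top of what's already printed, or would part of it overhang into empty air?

Compare the two slices. At z = 1.65: the r=11 cylinder contributes a regular 24-gon of circumradius 11 (area = (24/2)·11.000²·sin(360°/24) = 375.81 mm²); the cube at (-2, 0) (footprint 24×17) is included at this height (area 408.00 mm²); Subtracting the remaining from the first: starting from the r=11 cylinder (375.81 mm²), the 24×17 cube at (-2, 0) partially overlaps it — only the 115.69 mm² overlap (of its 408.00 mm²) is removed, clipping the outline — area = 260.12 mm². At z = 4.8: the r=11 cylinder gives a regular 24-gon of circumradius 11 (constant along its height) (area = (24/2)·11.000²·sin(360°/24) = 375.81 mm²); the cube at (-2, 0) is present — its section is the full 24×17 rectangle (area 408.00 mm²); Subtracting the remaining from the first: starting from the r=11 cylinder (375.81 mm²), the 24×17 cube at (-2, 0) partially overlaps it — only the 115.69 mm² overlap (of its 408.00 mm²) is removed, clipping the outline — area = 260.12 mm². Checking containment: the cross-section at z = 4.8 is a subset of the cross-section at z = 1.65.

entirely on top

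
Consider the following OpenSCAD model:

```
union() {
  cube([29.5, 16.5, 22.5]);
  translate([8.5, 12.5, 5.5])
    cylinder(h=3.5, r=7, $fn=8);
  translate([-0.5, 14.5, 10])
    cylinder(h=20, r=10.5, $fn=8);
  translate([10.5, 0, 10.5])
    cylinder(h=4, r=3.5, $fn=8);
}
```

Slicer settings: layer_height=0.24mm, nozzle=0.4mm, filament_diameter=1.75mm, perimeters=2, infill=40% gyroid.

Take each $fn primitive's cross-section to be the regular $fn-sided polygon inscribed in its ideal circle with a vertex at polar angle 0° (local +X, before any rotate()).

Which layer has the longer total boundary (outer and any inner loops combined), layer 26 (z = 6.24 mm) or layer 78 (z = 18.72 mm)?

Layer 26 (z = 6.24): the cube (footprint 29.5×16.5) is included at this height (perimeter 92.00 mm); the r=7 cylinder at (8.5, 12.5) gives a regular 8-gon of circumradius 7 (constant along its height) (perimeter = 2·8·7.000·sin(180°/8) = 42.86 mm); the cylinder at (-0.5, 14.5) does not reach this height (z outside [10, 30]); the cylinder at (10.5, 0) does not reach this height (z outside [10.5, 14.5]); Taking the union: the regions partially overlap (shared area 118.67 mm²), so the edge portions inside another operand are dropped and the merged outline is re-measured after clipping — boundary = 94.08 mm. So its perimeter = 94.08 mm. Layer 78 (z = 18.72): the cube (footprint 29.5×16.5) is included at this height (perimeter 92.00 mm); the cylinder at (8.5, 12.5) is not intersected at this z (z outside [5.5, 9]); the cylinder at (-0.5, 14.5): section is a regular 8-gon, circumradius r=10.5 (perimeter = 2·8·10.500·sin(180°/8) = 64.29 mm); the cylinder at (10.5, 0) is absent (z outside [10.5, 14.5]); Merging all regions: the regions partially overlap (shared area 91.93 mm²), so the edge portions inside another operand are dropped and the merged outline is re-measured after clipping — boundary = 117.13 mm. So its perimeter = 117.13 mm. Layer 78 is larger (117.13 vs 94.08 mm).

layer 78 (z = 18.72 mm)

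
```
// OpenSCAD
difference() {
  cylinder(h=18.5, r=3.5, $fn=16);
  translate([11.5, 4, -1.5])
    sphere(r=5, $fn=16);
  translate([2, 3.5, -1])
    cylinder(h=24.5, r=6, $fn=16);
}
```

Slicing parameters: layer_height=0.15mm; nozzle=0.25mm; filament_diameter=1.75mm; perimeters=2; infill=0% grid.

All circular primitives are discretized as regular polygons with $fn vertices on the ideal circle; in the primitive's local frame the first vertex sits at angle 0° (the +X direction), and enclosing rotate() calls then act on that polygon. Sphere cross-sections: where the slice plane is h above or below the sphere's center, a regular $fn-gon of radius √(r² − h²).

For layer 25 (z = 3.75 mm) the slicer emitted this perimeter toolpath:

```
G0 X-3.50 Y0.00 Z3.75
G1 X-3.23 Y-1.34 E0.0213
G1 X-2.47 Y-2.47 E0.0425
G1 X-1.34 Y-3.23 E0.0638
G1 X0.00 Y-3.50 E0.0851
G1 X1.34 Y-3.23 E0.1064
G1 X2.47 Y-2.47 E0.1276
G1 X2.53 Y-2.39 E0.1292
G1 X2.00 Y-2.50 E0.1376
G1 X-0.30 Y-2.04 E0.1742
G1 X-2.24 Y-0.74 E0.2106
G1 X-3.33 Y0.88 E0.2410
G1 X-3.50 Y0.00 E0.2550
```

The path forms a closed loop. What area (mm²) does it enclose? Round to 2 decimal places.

8.17 mm²

Apply the shoelace formula to the sequence of (X, Y) vertices; enclosed area = 8.17 mm².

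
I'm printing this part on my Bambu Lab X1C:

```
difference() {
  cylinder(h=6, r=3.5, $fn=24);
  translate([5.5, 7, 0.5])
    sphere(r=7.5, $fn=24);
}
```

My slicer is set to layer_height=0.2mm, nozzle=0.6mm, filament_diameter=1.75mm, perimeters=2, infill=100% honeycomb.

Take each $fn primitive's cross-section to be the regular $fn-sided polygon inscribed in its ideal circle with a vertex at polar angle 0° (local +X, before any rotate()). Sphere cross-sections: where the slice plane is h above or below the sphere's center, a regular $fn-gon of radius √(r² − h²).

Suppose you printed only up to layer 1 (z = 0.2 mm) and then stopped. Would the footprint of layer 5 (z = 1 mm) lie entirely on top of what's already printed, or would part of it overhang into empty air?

Compare the two slices. At z = 0.2: the cylinder: section is a regular 24-gon, circumradius r=3.5 (area = (24/2)·3.500²·sin(360°/24) = 38.05 mm²); the r=7.5 sphere at (5.5, 7) contributes a regular 24-gon of circumradius √(7.5²−0.3²) = 7.494 (area = (24/2)·7.494²·sin(360°/24) = 174.42 mm²); Taking the first minus the rest: starting from the r=3.5 cylinder (38.05 mm²), the r=7.5 sphere at (5.5, 7) partially overlaps it — only the 7.99 mm² overlap (of its 174.42 mm²) is removed, clipping the outline — area = 30.06 mm². At z = 1: the cylinder: section is a regular 24-gon, circumradius r=3.5 (area = (24/2)·3.500²·sin(360°/24) = 38.05 mm²); the r=7.5 sphere at (5.5, 7) contributes a regular 24-gon of circumradius √(7.5²−0.5²) = 7.483 (area = (24/2)·7.483²·sin(360°/24) = 173.93 mm²); Subtracting the remaining from the first: starting from the r=3.5 cylinder (38.05 mm²), the r=7.5 sphere at (5.5, 7) partially overlaps it — only the 7.92 mm² overlap (of its 173.93 mm²) is removed, clipping the outline — area = 30.12 mm². Checking containment: the cross-section at z = 1 is a subset of the cross-section at z = 0.2.

entirely on top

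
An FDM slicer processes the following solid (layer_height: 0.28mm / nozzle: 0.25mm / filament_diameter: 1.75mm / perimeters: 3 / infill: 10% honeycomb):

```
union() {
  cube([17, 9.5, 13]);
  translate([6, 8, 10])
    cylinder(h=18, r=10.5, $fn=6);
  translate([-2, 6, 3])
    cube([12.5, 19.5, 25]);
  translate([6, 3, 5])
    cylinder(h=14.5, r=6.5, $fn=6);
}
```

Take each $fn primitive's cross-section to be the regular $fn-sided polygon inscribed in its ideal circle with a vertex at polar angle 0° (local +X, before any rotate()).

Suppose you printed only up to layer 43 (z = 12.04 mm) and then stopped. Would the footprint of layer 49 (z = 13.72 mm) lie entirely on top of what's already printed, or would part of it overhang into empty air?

Compare the two slices. At z = 12.04: the cube (footprint 17×9.5) is included at this height (area 161.50 mm²); the cylinder at (6, 8): section is a regular 6-gon, circumradius r=10.5 (area = (6/2)·10.500²·sin(360°/6) = 286.44 mm²); the cube at (-2, 6) (footprint 12.5×19.5) is included at this height (area 243.75 mm²); the cylinder at (6, 3): section is a regular 6-gon, circumradius r=6.5 (area = (6/2)·6.500²·sin(360°/6) = 109.77 mm²); Combining (union): the regions partially overlap — summed areas 801.46 mm² minus the doubly-counted overlap 368.15 mm² gives 433.30 mm² — area = 433.30 mm². At z = 13.72: the cube does not reach this height (z outside [0, 13]); the cylinder at (6, 8): section is a regular 6-gon, circumradius r=10.5 (area = (6/2)·10.500²·sin(360°/6) = 286.44 mm²); the cube at (-2, 6) is present — its section is the full 12.5×19.5 rectangle (area 243.75 mm²); the cylinder at (6, 3): section is a regular 6-gon, circumradius r=6.5 (area = (6/2)·6.500²·sin(360°/6) = 109.77 mm²); Taking the union: the regions partially overlap — summed areas 639.96 mm² minus the doubly-counted overlap 230.54 mm² gives 409.42 mm² — area = 409.42 mm². Checking containment: the cross-section at z = 13.72 is a subset of the cross-section at z = 12.04.

entirely on top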